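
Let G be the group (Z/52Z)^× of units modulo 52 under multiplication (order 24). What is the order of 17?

6

Compute successive powers of 17 mod 52: 17, 29, 25, 9, 49, 1; 17^6 ≡ 1 (mod 52).
So |⟨17⟩| = 6.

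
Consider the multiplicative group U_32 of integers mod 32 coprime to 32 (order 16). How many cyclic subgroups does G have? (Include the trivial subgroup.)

A cyclic subgroup of order d is generated by each of its φ(d) elements of order d, so the cyclic subgroups of order d number (#elements of order d)/φ(d).
Cyclic subgroups by order — order 1: 1; order 2: 3; order 4: 2; order 8: 2.
Total: 8.

8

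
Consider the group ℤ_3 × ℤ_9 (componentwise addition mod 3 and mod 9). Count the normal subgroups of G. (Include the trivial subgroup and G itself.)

10

G is abelian, so every subgroup is normal.
G has 10 subgroups in total, hence 10 normal subgroups.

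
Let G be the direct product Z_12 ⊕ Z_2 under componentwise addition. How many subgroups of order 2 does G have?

|G| = 24 and 2 | 24, so subgroups of order 2 are possible by Lagrange.
The subgroups of order 2 are: {(0,0), (0,1)}; {(0,0), (6,0)}; {(0,0), (6,1)}.
So G has 3 subgroups of order 2.

3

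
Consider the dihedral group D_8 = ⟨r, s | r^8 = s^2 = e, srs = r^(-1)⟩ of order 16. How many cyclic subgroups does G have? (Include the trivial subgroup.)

12

Each element a generates a cyclic subgroup ⟨a⟩; distinct elements may generate the same one (a cyclic group of order d has φ(d) generators).
Cyclic subgroups by order — order 1: 1; order 2: 9; order 4: 1; order 8: 1.
Total: 12.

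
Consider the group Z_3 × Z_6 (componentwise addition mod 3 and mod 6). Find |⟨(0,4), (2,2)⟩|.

|⟨(0,4)⟩| = 3 and |⟨(2,2)⟩| = 3, so |H| is a multiple of lcm(3, 3) = 3 and divides |G| = 18.
Closing under the operation: H = {(0,0), (0,2), (0,4), (1,0), (1,2), (1,4), (2,0), (2,2), (2,4)}, so |H| = 9.

9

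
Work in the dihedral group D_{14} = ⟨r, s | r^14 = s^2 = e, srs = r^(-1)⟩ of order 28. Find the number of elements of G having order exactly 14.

6

The elements of order 14 are: r, r^3, r^5, r^9, r^11, r^13.
That's 6.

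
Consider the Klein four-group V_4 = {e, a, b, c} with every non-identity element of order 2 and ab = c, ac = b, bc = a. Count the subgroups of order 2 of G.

3

|G| = 4 and 2 | 4, so subgroups of order 2 are possible by Lagrange.
The subgroups of order 2 are: {e, a}; {e, b}; {e, c}.
So G has 3 subgroups of order 2.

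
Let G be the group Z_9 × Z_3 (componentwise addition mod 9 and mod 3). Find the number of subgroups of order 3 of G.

4

|G| = 27 and 3 | 27, so subgroups of order 3 are possible by Lagrange.
The subgroups of order 3 are: {(0,0), (0,1), (0,2)}; {(0,0), (3,0), (6,0)}; {(0,0), (3,1), (6,2)}; {(0,0), (3,2), (6,1)}.
So G has 4 subgroups of order 3.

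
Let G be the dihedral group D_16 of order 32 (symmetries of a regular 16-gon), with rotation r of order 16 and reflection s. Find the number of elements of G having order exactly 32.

No element of G has order 32 (even though 32 | 32).

0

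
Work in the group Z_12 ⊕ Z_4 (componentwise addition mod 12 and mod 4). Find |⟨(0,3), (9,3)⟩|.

16

|⟨(0,3)⟩| = 4 and |⟨(9,3)⟩| = 4, so |H| is a multiple of lcm(4, 4) = 4 and divides |G| = 48.
Closing under the operation: H = {(0,0), (0,1), (0,2), (0,3), (3,0), (3,1), (3,2), (3,3), (6,0), (6,1), (6,2), (6,3), (9,0), (9,1), (9,2), (9,3)}, so |H| = 16.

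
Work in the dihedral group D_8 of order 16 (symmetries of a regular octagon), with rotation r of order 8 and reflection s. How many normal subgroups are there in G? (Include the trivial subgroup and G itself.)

G has 19 subgroups. Checking conjugation-invariance by order — order 1: 1/1 normal; order 2: 1/9 normal; order 4: 1/5 normal; order 8: 3/3 normal; order 16: 1/1 normal.
Total normal subgroups: 7.

7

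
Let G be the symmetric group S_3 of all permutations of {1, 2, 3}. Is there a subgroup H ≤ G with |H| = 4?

4 does not divide |G| = 6, so by Lagrange no subgroup of order 4 exists.

No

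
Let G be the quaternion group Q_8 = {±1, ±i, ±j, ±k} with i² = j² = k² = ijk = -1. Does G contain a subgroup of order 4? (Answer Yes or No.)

Yes

4 | 8. A subgroup of order 4 is {1, -1, i, -i}.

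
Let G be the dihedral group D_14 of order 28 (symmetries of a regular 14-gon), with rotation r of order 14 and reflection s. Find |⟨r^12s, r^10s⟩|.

14

|⟨r^12s⟩| = 2 and |⟨r^10s⟩| = 2, so |H| is a multiple of lcm(2, 2) = 2 and divides |G| = 28.
Closing under the operation: H = {e, r^2, r^4, r^6, r^8, r^10, r^12, s, r^2s, r^4s, r^6s, r^8s, r^10s, r^12s}, so |H| = 14.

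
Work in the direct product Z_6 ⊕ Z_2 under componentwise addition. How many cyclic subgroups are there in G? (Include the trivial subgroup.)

Group the elements of G by the cyclic subgroup they generate; each cyclic subgroup of order d accounts for φ(d) elements.
Cyclic subgroups by order — order 1: 1; order 2: 3; order 3: 1; order 6: 3.
Total: 8.

8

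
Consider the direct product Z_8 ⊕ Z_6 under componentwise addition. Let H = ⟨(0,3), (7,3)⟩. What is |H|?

16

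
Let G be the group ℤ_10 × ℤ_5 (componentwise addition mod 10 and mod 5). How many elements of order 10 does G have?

An element (a,b) has order lcm(ord(a), ord(b)); count pairs with lcm equal to 10.
Enumerating gives 24 such elements.

24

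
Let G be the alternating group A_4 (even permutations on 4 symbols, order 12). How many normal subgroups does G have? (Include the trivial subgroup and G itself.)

3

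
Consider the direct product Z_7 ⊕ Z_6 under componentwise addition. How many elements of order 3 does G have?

An element (a,b) has order lcm(ord(a), ord(b)); count pairs with lcm equal to 3.
Enumerating gives 2 such elements.

2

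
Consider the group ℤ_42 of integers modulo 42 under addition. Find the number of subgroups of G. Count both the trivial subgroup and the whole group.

A cyclic group of order 42 has exactly one subgroup for each divisor of 42.
Divisors of 42: 1, 2, 3, 6, 7, 14, 21, 42.
So ℤ_42 has 8 subgroups.

8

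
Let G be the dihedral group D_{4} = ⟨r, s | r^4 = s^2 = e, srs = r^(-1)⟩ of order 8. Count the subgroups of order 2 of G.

|G| = 8 and 2 | 8, so subgroups of order 2 are possible by Lagrange.
The subgroups of order 2 are: {e, r^2}; {e, r^2s}; {e, r^3s}; {e, rs}; … (5 in all).
So G has 5 subgroups of order 2.

5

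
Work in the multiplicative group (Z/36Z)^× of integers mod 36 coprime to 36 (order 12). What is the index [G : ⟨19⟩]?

6

|⟨19⟩| = 2 and |G| = 12.
By Lagrange, [G : H] = |G|/|H| = 12/2 = 6.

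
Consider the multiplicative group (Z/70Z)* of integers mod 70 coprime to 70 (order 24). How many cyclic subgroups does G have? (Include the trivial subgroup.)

Each element a generates a cyclic subgroup ⟨a⟩; distinct elements may generate the same one (a cyclic group of order d has φ(d) generators).
Cyclic subgroups by order — order 1: 1; order 2: 3; order 3: 1; order 4: 2; order 6: 3; order 12: 2.
Total: 12.

12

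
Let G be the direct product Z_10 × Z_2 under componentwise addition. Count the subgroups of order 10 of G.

|G| = 20 and 10 | 20, so subgroups of order 10 are possible by Lagrange.
The subgroups of order 10 are: {(0,0), (0,1), (2,0), (2,1), (4,0), (4,1), (6,0), (6,1), (8,0), (8,1)}; {(0,0), (1,0), (2,0), (3,0), (4,0), (5,0), (6,0), (7,0), (8,0), (9,0)}; {(0,0), (1,1), (2,0), (3,1), (4,0), (5,1), (6,0), (7,1), (8,0), (9,1)}.
So G has 3 subgroups of order 10.

3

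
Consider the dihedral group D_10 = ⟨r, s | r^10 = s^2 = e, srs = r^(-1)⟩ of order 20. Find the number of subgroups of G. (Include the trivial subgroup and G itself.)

22

|G| = 20, so by Lagrange every subgroup order divides 20. Divisors: 1, 2, 4, 5, 10, 20.
Subgroups by order — order 1: 1; order 2: 11; order 4: 5; order 5: 1; order 10: 3; order 20: 1.
Total: 1 + 11 + 5 + 1 + 3 + 1 = 22.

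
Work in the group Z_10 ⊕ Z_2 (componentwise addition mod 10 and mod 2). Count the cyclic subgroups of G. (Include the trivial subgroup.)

A cyclic subgroup of order d is generated by each of its φ(d) elements of order d, so the cyclic subgroups of order d number (#elements of order d)/φ(d).
Cyclic subgroups by order — order 1: 1; order 2: 3; order 5: 1; order 10: 3.
Total: 8.

8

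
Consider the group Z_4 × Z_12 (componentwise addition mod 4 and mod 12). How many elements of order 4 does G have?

12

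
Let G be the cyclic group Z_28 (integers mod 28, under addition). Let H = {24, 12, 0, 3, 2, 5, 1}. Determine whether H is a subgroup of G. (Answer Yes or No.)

1 ∈ H but its inverse 27 ∉ H, so H is not a subgroup.

No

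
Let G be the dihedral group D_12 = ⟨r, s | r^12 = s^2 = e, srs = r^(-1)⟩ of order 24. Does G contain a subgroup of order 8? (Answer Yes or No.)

8 | 24. A subgroup of order 8 is {e, r^3, r^6, r^9, rs, r^4s, r^7s, r^10s}.

Yes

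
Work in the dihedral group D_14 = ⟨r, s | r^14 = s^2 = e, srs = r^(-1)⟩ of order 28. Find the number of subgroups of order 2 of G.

|G| = 28 and 2 | 28, so subgroups of order 2 are possible by Lagrange.
The subgroups of order 2 are: {e, r^10s}; {e, r^11s}; {e, r^12s}; {e, r^13s}; … (15 in all).
So G has 15 subgroups of order 2.

15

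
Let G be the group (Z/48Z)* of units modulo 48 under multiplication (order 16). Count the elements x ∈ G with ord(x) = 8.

No element of G has order 8 (even though 8 | 16).

0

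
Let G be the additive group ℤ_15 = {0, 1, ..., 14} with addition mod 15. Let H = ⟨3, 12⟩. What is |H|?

5

|⟨3⟩| = 5 and |⟨12⟩| = 5, so |H| is a multiple of lcm(5, 5) = 5 and divides |G| = 15.
Closing under the operation: H = {0, 3, 6, 9, 12}, so |H| = 5.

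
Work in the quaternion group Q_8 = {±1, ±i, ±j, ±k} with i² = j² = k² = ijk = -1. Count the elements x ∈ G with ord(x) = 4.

6

The elements of order 4 are: i, -i, j, -j, k, -k.
That's 6.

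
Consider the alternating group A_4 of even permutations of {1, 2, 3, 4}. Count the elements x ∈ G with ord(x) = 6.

No element of G has order 6 (even though 6 | 12).

0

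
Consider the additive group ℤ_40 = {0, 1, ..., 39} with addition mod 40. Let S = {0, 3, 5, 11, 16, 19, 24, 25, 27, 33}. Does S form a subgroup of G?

33 ∈ S but its inverse 7 ∉ S, so S is not a subgroup.

No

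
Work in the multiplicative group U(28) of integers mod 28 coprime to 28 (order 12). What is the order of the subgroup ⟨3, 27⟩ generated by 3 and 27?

|⟨3⟩| = 6 and |⟨27⟩| = 2, so |H| is a multiple of lcm(6, 2) = 6 and divides |G| = 12.
Closing under the operation: H = {1, 3, 9, 19, 25, 27}, so |H| = 6.

6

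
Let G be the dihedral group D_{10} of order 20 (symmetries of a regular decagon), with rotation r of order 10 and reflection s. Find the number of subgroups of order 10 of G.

3

|G| = 20 and 10 | 20, so subgroups of order 10 are possible by Lagrange.
The subgroups of order 10 are: {e, r, r^2, r^3, r^4, r^5, r^6, r^7, r^8, r^9}; {e, r^2, r^4, r^6, r^8, s, r^2s, r^4s, r^6s, r^8s}; {e, r^2, r^4, r^6, r^8, rs, r^3s, r^5s, r^7s, r^9s}.
So G has 3 subgroups of order 10.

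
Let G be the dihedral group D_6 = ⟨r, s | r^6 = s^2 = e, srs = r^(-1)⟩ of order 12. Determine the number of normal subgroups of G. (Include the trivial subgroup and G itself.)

7

G has 16 subgroups. Checking conjugation-invariance by order — order 1: 1/1 normal; order 2: 1/7 normal; order 3: 1/1 normal; order 4: 0/3 normal; order 6: 3/3 normal; order 12: 1/1 normal.
Total normal subgroups: 7.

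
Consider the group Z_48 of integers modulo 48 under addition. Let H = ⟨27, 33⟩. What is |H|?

16

|⟨27⟩| = 16 and |⟨33⟩| = 16, so |H| is a multiple of lcm(16, 16) = 16 and divides |G| = 48.
Closing under the operation: H = {0, 3, 6, 9, 12, 15, 18, 21, 24, 27, 30, 33, 36, 39, 42, 45}, so |H| = 16.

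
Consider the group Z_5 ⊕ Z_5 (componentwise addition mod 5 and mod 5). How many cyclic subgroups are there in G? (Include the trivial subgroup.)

7

Group the elements of G by the cyclic subgroup they generate; each cyclic subgroup of order d accounts for φ(d) elements.
Cyclic subgroups by order — order 1: 1; order 5: 6.
Total: 7.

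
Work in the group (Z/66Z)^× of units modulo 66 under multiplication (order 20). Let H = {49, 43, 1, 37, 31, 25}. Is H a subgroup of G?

No

|H| = 6 does not divide |G| = 20, so by Lagrange H is not a subgroup.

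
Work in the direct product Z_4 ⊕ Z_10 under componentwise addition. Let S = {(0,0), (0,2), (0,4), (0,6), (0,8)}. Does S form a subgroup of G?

Yes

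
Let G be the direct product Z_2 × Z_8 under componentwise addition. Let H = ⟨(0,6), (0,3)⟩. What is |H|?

8

|⟨(0,6)⟩| = 4 and |⟨(0,3)⟩| = 8, so |H| is a multiple of lcm(4, 8) = 8 and divides |G| = 16.
Closing under the operation: H = {(0,0), (0,1), (0,2), (0,3), (0,4), (0,5), (0,6), (0,7)}, so |H| = 8.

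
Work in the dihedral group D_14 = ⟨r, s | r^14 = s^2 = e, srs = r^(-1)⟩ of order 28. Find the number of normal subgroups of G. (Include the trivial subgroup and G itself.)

7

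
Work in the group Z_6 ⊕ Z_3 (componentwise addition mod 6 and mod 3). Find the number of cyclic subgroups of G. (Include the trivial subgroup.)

Each element a generates a cyclic subgroup ⟨a⟩; distinct elements may generate the same one (a cyclic group of order d has φ(d) generators).
Cyclic subgroups by order — order 1: 1; order 2: 1; order 3: 4; order 6: 4.
Total: 10.

10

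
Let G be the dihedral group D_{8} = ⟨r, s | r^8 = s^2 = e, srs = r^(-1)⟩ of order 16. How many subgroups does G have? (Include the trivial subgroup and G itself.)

|G| = 16, so by Lagrange every subgroup order divides 16. Divisors: 1, 2, 4, 8, 16.
Subgroups by order — order 1: 1; order 2: 9; order 4: 5; order 8: 3; order 16: 1.
Total: 1 + 9 + 5 + 3 + 1 = 19.

19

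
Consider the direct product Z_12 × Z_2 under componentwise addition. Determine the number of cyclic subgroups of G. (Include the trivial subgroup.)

A cyclic subgroup of order d is generated by each of its φ(d) elements of order d, so the cyclic subgroups of order d number (#elements of order d)/φ(d).
Cyclic subgroups by order — order 1: 1; order 2: 3; order 3: 1; order 4: 2; order 6: 3; order 12: 2.
Total: 12.

12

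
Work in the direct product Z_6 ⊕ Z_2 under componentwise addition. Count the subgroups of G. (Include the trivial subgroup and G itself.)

|G| = 12, so by Lagrange every subgroup order divides 12. Divisors: 1, 2, 3, 4, 6, 12.
Subgroups by order — order 1: 1; order 2: 3; order 3: 1; order 4: 1; order 6: 3; order 12: 1.
Total: 1 + 3 + 1 + 1 + 3 + 1 = 10.

10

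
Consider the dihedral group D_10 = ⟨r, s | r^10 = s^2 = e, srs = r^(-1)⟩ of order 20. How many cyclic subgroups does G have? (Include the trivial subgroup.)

Each element a generates a cyclic subgroup ⟨a⟩; distinct elements may generate the same one (a cyclic group of order d has φ(d) generators).
Cyclic subgroups by order — order 1: 1; order 2: 11; order 5: 1; order 10: 1.
Total: 14.

14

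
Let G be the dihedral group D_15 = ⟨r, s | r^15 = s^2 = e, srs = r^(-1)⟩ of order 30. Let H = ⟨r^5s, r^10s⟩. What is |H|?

6

|⟨r^5s⟩| = 2 and |⟨r^10s⟩| = 2, so |H| is a multiple of lcm(2, 2) = 2 and divides |G| = 30.
Closing under the operation: H = {e, r^5, r^10, s, r^5s, r^10s}, so |H| = 6.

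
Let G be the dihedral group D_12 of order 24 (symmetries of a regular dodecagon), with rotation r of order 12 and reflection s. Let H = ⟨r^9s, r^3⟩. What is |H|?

|⟨r^9s⟩| = 2 and |⟨r^3⟩| = 4, so |H| is a multiple of lcm(2, 4) = 4 and divides |G| = 24.
Closing under the operation: H = {e, r^3, r^6, r^9, s, r^3s, r^6s, r^9s}, so |H| = 8.

8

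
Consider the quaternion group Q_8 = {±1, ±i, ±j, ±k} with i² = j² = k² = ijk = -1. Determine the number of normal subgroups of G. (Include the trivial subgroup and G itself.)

G has 6 subgroups. Checking conjugation-invariance by order — order 1: 1/1 normal; order 2: 1/1 normal; order 4: 3/3 normal; order 8: 1/1 normal.
Total normal subgroups: 6.

6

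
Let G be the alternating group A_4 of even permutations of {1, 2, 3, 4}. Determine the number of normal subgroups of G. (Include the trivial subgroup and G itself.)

G has 10 subgroups. Checking conjugation-invariance by order — order 1: 1/1 normal; order 2: 0/3 normal; order 3: 0/4 normal; order 4: 1/1 normal; order 12: 1/1 normal.
Total normal subgroups: 3.

3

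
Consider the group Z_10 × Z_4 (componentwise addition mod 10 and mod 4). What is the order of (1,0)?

The order of (1,0) in Z_10 × Z_4 is lcm(ord(1) in Z_10, ord(0) in Z_4).
ord(1) = 10 and ord(0) = 1, so |⟨(1,0)⟩| = lcm(10, 1) = 10.

10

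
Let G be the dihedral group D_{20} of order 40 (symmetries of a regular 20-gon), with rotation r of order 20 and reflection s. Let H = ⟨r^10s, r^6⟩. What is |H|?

|⟨r^10s⟩| = 2 and |⟨r^6⟩| = 10, so |H| is a multiple of lcm(2, 10) = 10 and divides |G| = 40.
Closing under the operation: H = {e, r^2, r^4, r^6, r^8, r^10, r^12, r^14, r^16, r^18, s, r^2s, r^4s, r^6s, r^8s, r^10s, r^12s, r^14s, r^16s, r^18s}, so |H| = 20.

20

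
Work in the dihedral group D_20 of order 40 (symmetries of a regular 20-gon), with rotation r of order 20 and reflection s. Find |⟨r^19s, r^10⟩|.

4

|⟨r^19s⟩| = 2 and |⟨r^10⟩| = 2, so |H| is a multiple of lcm(2, 2) = 2 and divides |G| = 40.
Closing under the operation: H = {e, r^10, r^9s, r^19s}, so |H| = 4.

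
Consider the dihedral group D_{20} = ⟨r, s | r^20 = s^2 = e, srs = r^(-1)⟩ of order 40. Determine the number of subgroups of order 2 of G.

21

|G| = 40 and 2 | 40, so subgroups of order 2 are possible by Lagrange.
The subgroups of order 2 are: {e, r^10}; {e, r^10s}; {e, r^11s}; {e, r^12s}; … (21 in all).
So G has 21 subgroups of order 2.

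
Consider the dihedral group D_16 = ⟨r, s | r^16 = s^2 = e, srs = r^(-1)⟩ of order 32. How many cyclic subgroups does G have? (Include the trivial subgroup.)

21

Group the elements of G by the cyclic subgroup they generate; each cyclic subgroup of order d accounts for φ(d) elements.
Cyclic subgroups by order — order 1: 1; order 2: 17; order 4: 1; order 8: 1; order 16: 1.
Total: 21.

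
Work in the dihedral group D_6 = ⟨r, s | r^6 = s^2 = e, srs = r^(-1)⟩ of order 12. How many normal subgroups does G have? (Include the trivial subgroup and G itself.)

7

G has 16 subgroups. Checking conjugation-invariance by order — order 1: 1/1 normal; order 2: 1/7 normal; order 3: 1/1 normal; order 4: 0/3 normal; order 6: 3/3 normal; order 12: 1/1 normal.
Total normal subgroups: 7.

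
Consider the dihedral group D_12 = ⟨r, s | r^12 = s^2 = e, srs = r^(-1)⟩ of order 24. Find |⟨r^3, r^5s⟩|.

|⟨r^3⟩| = 4 and |⟨r^5s⟩| = 2, so |H| is a multiple of lcm(4, 2) = 4 and divides |G| = 24.
Closing under the operation: H = {e, r^3, r^6, r^9, r^2s, r^5s, r^8s, r^11s}, so |H| = 8.

8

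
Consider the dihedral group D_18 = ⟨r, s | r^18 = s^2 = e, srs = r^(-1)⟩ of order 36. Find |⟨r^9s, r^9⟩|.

|⟨r^9s⟩| = 2 and |⟨r^9⟩| = 2, so |H| is a multiple of lcm(2, 2) = 2 and divides |G| = 36.
Closing under the operation: H = {e, r^9, s, r^9s}, so |H| = 4.

4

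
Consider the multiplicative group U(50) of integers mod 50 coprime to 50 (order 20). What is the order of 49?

Compute successive powers of 49 mod 50: 49, 1; 49^2 ≡ 1 (mod 50).
So |⟨49⟩| = 2.

2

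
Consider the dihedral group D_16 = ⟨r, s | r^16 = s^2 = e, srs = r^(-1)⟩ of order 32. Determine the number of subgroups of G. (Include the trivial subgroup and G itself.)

|G| = 32, so by Lagrange every subgroup order divides 32. Divisors: 1, 2, 4, 8, 16, 32.
Subgroups by order — order 1: 1; order 2: 17; order 4: 9; order 8: 5; order 16: 3; order 32: 1.
Total: 1 + 17 + 9 + 5 + 3 + 1 = 36.

36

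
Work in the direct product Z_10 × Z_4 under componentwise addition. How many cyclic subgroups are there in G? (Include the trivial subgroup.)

12

Each element a generates a cyclic subgroup ⟨a⟩; distinct elements may generate the same one (a cyclic group of order d has φ(d) generators).
Cyclic subgroups by order — order 1: 1; order 2: 3; order 4: 2; order 5: 1; order 10: 3; order 20: 2.
Total: 12.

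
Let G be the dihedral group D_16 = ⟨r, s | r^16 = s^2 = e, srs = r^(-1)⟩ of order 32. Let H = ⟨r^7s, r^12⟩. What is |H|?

8

|⟨r^7s⟩| = 2 and |⟨r^12⟩| = 4, so |H| is a multiple of lcm(2, 4) = 4 and divides |G| = 32.
Closing under the operation: H = {e, r^4, r^8, r^12, r^3s, r^7s, r^11s, r^15s}, so |H| = 8.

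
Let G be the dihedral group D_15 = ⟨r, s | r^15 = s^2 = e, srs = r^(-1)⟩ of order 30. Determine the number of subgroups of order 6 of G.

5

|G| = 30 and 6 | 30, so subgroups of order 6 are possible by Lagrange.
The subgroups of order 6 are: {e, r^5, r^10, s, r^5s, r^10s}; {e, r^5, r^10, rs, r^6s, r^11s}; {e, r^5, r^10, r^2s, r^7s, r^12s}; {e, r^5, r^10, r^3s, r^8s, r^13s}; … (5 in all).
So G has 5 subgroups of order 6.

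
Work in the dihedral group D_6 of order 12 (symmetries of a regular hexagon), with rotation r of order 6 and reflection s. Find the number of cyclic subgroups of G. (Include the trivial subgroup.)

A cyclic subgroup of order d is generated by each of its φ(d) elements of order d, so the cyclic subgroups of order d number (#elements of order d)/φ(d).
Cyclic subgroups by order — order 1: 1; order 2: 7; order 3: 1; order 6: 1.
Total: 10.

10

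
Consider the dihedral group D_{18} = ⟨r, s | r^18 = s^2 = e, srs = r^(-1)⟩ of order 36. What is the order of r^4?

Computing powers of r^4: the smallest k with (r^4)^k = e is k = 9.

9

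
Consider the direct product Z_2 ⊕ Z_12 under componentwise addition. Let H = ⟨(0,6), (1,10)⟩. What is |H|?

12

|⟨(0,6)⟩| = 2 and |⟨(1,10)⟩| = 6, so |H| is a multiple of lcm(2, 6) = 6 and divides |G| = 24.
Closing under the operation: H = {(0,0), (0,2), (0,4), (0,6), (0,8), (0,10), (1,0), (1,2), (1,4), (1,6), (1,8), (1,10)}, so |H| = 12.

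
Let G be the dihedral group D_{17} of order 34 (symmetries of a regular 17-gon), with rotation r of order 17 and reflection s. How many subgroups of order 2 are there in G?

|G| = 34 and 2 | 34, so subgroups of order 2 are possible by Lagrange.
The subgroups of order 2 are: {e, r^10s}; {e, r^11s}; {e, r^12s}; {e, r^13s}; … (17 in all).
So G has 17 subgroups of order 2.

17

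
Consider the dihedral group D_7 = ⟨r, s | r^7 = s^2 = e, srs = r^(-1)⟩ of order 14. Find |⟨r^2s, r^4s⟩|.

14

|⟨r^2s⟩| = 2 and |⟨r^4s⟩| = 2, so |H| is a multiple of lcm(2, 2) = 2 and divides |G| = 14.
Closing {r^2s, r^4s} under the group operation gives all of G, so |H| = 14.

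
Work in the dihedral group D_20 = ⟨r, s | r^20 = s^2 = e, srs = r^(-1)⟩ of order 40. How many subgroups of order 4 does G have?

|G| = 40 and 4 | 40, so subgroups of order 4 are possible by Lagrange.
The subgroups of order 4 are: {e, r^10, s, r^10s}; {e, r^10, rs, r^11s}; {e, r^10, r^2s, r^12s}; {e, r^10, r^3s, r^13s}; … (11 in all).
So G has 11 subgroups of order 4.

11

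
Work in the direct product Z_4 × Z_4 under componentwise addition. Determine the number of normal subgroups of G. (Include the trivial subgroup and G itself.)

15

G is abelian, so every subgroup is normal.
G has 15 subgroups in total, hence 15 normal subgroups.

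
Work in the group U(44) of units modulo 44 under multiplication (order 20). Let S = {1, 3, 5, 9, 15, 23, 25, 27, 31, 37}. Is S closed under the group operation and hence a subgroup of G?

Yes

|S| = 10 divides |G| = 20, consistent with Lagrange.
S contains the identity, every element's inverse is in S, and S is closed under ·: it is a subgroup.
In fact S = ⟨3⟩.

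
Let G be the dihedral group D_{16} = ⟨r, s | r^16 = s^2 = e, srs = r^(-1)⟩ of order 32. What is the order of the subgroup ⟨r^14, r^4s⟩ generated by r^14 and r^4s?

|⟨r^14⟩| = 8 and |⟨r^4s⟩| = 2, so |H| is a multiple of lcm(8, 2) = 8 and divides |G| = 32.
Closing under the operation: H = {e, r^2, r^4, r^6, r^8, r^10, r^12, r^14, s, r^2s, r^4s, r^6s, r^8s, r^10s, r^12s, r^14s}, so |H| = 16.

16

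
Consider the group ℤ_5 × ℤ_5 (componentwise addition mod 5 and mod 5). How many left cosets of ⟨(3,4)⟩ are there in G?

|⟨(3,4)⟩| = 5 and |G| = 25.
By Lagrange, [G : H] = |G|/|H| = 25/5 = 5.

5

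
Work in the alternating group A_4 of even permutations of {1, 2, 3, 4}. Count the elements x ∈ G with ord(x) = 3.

The elements of order 3 are: (2 3 4), (2 4 3), (1 2 3), (1 2 4), (1 3 2), (1 3 4), (1 4 2), (1 4 3).
That's 8.

8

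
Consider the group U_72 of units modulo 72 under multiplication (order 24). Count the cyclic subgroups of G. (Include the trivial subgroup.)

Group the elements of G by the cyclic subgroup they generate; each cyclic subgroup of order d accounts for φ(d) elements.
Cyclic subgroups by order — order 1: 1; order 2: 7; order 3: 1; order 6: 7.
Total: 16.

16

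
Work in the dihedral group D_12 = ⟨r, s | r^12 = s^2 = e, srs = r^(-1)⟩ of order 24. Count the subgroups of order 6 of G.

|G| = 24 and 6 | 24, so subgroups of order 6 are possible by Lagrange.
The subgroups of order 6 are: {e, r^2, r^4, r^6, r^8, r^10}; {e, r^4, r^8, r^2s, r^6s, r^10s}; {e, r^4, r^8, r^3s, r^7s, r^11s}; {e, r^4, r^8, s, r^4s, r^8s}; … (5 in all).
So G has 5 subgroups of order 6.

5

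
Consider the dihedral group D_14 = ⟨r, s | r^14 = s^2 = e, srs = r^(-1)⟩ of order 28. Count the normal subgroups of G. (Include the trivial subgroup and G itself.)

G has 28 subgroups. Checking conjugation-invariance by order — order 1: 1/1 normal; order 2: 1/15 normal; order 4: 0/7 normal; order 7: 1/1 normal; order 14: 3/3 normal; order 28: 1/1 normal.
Total normal subgroups: 7.

7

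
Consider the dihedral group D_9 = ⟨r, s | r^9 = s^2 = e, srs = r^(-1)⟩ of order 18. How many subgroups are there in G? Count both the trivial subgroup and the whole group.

16

|G| = 18, so by Lagrange every subgroup order divides 18. Divisors: 1, 2, 3, 6, 9, 18.
Subgroups by order — order 1: 1; order 2: 9; order 3: 1; order 6: 3; order 9: 1; order 18: 1.
Total: 1 + 9 + 1 + 3 + 1 + 1 = 16.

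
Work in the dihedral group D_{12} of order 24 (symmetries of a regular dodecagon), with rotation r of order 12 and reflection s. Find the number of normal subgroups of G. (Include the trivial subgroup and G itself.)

9

G has 34 subgroups. Checking conjugation-invariance by order — order 1: 1/1 normal; order 2: 1/13 normal; order 3: 1/1 normal; order 4: 1/7 normal; order 6: 1/5 normal; order 8: 0/3 normal; order 12: 3/3 normal; order 24: 1/1 normal.
Total normal subgroups: 9.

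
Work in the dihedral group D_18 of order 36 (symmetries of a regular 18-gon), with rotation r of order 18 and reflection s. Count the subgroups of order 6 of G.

|G| = 36 and 6 | 36, so subgroups of order 6 are possible by Lagrange.
The subgroups of order 6 are: {e, r^6, r^12, r^4s, r^10s, r^16s}; {e, r^6, r^12, r^5s, r^11s, r^17s}; {e, r^6, r^12, s, r^6s, r^12s}; {e, r^6, r^12, rs, r^7s, r^13s}; … (7 in all).
So G has 7 subgroups of order 6.

7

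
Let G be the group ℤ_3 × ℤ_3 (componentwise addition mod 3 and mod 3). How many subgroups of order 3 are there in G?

|G| = 9 and 3 | 9, so subgroups of order 3 are possible by Lagrange.
The subgroups of order 3 are: {(0,0), (0,1), (0,2)}; {(0,0), (1,0), (2,0)}; {(0,0), (1,1), (2,2)}; {(0,0), (1,2), (2,1)}.
So G has 4 subgroups of order 3.

4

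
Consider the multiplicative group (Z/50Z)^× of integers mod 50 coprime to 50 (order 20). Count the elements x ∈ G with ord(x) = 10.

The elements of order 10 are: 9, 19, 29, 39.
That's 4.

4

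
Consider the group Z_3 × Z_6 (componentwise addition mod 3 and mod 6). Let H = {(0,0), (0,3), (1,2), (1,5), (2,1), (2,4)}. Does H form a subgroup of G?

|H| = 6 divides |G| = 18, consistent with Lagrange.
H contains the identity, every element's inverse is in H, and H is closed under +: it is a subgroup.
In fact H = ⟨(2,1)⟩.

Yes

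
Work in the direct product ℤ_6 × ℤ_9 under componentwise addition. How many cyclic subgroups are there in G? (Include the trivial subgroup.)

16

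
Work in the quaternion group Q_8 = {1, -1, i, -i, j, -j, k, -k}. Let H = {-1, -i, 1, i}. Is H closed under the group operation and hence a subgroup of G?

Yes

|H| = 4 divides |G| = 8, consistent with Lagrange.
H contains the identity, every element's inverse is in H, and H is closed under ·: it is a subgroup.
In fact H = ⟨-i⟩.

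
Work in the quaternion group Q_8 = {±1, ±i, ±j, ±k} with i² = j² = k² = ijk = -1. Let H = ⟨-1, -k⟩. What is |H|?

|⟨-1⟩| = 2 and |⟨-k⟩| = 4, so |H| is a multiple of lcm(2, 4) = 4 and divides |G| = 8.
Closing under the operation: H = {1, -1, k, -k}, so |H| = 4.

4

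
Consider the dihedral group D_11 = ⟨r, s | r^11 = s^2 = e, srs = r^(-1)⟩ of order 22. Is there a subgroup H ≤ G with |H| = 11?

Yes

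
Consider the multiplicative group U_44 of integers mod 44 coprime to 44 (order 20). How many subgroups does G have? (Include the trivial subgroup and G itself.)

|G| = 20, so by Lagrange every subgroup order divides 20. Divisors: 1, 2, 4, 5, 10, 20.
Subgroups by order — order 1: 1; order 2: 3; order 4: 1; order 5: 1; order 10: 3; order 20: 1.
Total: 1 + 3 + 1 + 1 + 3 + 1 = 10.

10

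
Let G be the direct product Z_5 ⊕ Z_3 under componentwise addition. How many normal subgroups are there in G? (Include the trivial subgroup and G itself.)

G is abelian, so every subgroup is normal.
G has 4 subgroups in total, hence 4 normal subgroups.

4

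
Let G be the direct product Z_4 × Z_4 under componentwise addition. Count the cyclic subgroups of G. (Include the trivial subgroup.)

Group the elements of G by the cyclic subgroup they generate; each cyclic subgroup of order d accounts for φ(d) elements.
Cyclic subgroups by order — order 1: 1; order 2: 3; order 4: 6.
Total: 10.

10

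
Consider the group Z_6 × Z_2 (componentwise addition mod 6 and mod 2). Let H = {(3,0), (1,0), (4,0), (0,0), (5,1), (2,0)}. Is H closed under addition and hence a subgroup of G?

(1,0) ∈ H but its inverse (5,0) ∉ H, so H is not a subgroup.

No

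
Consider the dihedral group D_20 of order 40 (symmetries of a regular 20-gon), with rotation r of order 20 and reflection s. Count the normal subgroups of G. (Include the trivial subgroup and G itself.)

9

G has 48 subgroups. Checking conjugation-invariance by order — order 1: 1/1 normal; order 2: 1/21 normal; order 4: 1/11 normal; order 5: 1/1 normal; order 8: 0/5 normal; order 10: 1/5 normal; order 20: 3/3 normal; order 40: 1/1 normal.
Total normal subgroups: 9.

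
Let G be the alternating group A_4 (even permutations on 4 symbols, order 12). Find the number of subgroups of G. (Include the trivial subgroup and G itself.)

|G| = 12, so by Lagrange every subgroup order divides 12. Divisors: 1, 2, 3, 4, 6, 12.
Subgroups by order — order 1: 1; order 2: 3; order 3: 4; order 4: 1; order 6: 0; order 12: 1.
Total: 1 + 3 + 4 + 1 + 0 + 1 = 10.

10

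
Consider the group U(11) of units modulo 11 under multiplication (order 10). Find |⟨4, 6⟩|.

10

|⟨4⟩| = 5 and |⟨6⟩| = 10, so |H| is a multiple of lcm(5, 10) = 10 and divides |G| = 10.
Closing {4, 6} under the group operation gives all of G, so |H| = 10.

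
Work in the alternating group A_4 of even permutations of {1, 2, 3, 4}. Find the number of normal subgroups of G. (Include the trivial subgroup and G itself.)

G has 10 subgroups. Checking conjugation-invariance by order — order 1: 1/1 normal; order 2: 0/3 normal; order 3: 0/4 normal; order 4: 1/1 normal; order 12: 1/1 normal.
Total normal subgroups: 3.

3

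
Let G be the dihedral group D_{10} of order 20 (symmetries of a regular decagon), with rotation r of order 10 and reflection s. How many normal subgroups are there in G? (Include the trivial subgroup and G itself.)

G has 22 subgroups. Checking conjugation-invariance by order — order 1: 1/1 normal; order 2: 1/11 normal; order 4: 0/5 normal; order 5: 1/1 normal; order 10: 3/3 normal; order 20: 1/1 normal.
Total normal subgroups: 7.

7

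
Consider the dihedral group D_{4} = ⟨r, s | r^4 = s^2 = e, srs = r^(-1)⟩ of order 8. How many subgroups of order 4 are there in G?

|G| = 8 and 4 | 8, so subgroups of order 4 are possible by Lagrange.
The subgroups of order 4 are: {e, r, r^2, r^3}; {e, r^2, s, r^2s}; {e, r^2, rs, r^3s}.
So G has 3 subgroups of order 4.

3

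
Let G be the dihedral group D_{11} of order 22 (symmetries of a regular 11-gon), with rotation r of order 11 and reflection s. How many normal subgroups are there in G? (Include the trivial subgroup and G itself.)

3

G has 14 subgroups. Checking conjugation-invariance by order — order 1: 1/1 normal; order 2: 0/11 normal; order 11: 1/1 normal; order 22: 1/1 normal.
Total normal subgroups: 3.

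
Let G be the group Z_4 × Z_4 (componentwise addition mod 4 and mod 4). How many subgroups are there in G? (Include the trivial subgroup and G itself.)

|G| = 16, so by Lagrange every subgroup order divides 16. Divisors: 1, 2, 4, 8, 16.
Subgroups by order — order 1: 1; order 2: 3; order 4: 7; order 8: 3; order 16: 1.
Total: 1 + 3 + 7 + 3 + 1 = 15.

15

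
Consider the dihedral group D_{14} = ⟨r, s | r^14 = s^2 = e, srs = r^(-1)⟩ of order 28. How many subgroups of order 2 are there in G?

15

|G| = 28 and 2 | 28, so subgroups of order 2 are possible by Lagrange.
The subgroups of order 2 are: {e, r^10s}; {e, r^11s}; {e, r^12s}; {e, r^13s}; … (15 in all).
So G has 15 subgroups of order 2.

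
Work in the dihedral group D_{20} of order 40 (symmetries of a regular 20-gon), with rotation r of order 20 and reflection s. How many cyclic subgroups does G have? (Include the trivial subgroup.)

26

A cyclic subgroup of order d is generated by each of its φ(d) elements of order d, so the cyclic subgroups of order d number (#elements of order d)/φ(d).
Cyclic subgroups by order — order 1: 1; order 2: 21; order 4: 1; order 5: 1; order 10: 1; order 20: 1.
Total: 26.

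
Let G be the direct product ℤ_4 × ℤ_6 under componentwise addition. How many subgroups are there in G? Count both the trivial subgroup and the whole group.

16

|G| = 24, so by Lagrange every subgroup order divides 24. Divisors: 1, 2, 3, 4, 6, 8, 12, 24.
Subgroups by order — order 1: 1; order 2: 3; order 3: 1; order 4: 3; order 6: 3; order 8: 1; order 12: 3; order 24: 1.
Total: 1 + 3 + 1 + 3 + 3 + 1 + 3 + 1 = 16.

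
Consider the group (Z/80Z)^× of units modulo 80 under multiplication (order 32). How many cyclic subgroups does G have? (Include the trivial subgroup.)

20

Each element a generates a cyclic subgroup ⟨a⟩; distinct elements may generate the same one (a cyclic group of order d has φ(d) generators).
Cyclic subgroups by order — order 1: 1; order 2: 7; order 4: 12.
Total: 20.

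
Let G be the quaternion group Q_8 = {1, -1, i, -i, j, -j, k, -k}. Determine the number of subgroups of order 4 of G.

|G| = 8 and 4 | 8, so subgroups of order 4 are possible by Lagrange.
The subgroups of order 4 are: {1, -1, i, -i}; {1, -1, j, -j}; {1, -1, k, -k}.
So G has 3 subgroups of order 4.

3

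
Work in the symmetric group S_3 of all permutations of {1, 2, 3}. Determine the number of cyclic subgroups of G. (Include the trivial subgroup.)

5

Each element a generates a cyclic subgroup ⟨a⟩; distinct elements may generate the same one (a cyclic group of order d has φ(d) generators).
Cyclic subgroups by order — order 1: 1; order 2: 3; order 3: 1.
Total: 5.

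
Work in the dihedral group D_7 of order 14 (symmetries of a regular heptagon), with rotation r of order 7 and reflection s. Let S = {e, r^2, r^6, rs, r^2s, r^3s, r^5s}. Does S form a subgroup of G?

r^6 ∈ S but its inverse r ∉ S, so S is not a subgroup.

No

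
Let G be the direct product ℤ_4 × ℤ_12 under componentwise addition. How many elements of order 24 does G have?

0

An element (a,b) has order lcm(ord(a), ord(b)); count pairs with lcm equal to 24.
Enumerating gives 0 such elements.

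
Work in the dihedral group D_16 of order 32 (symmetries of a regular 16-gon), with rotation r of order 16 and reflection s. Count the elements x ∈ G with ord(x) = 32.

No element of G has order 32 (even though 32 | 32).

0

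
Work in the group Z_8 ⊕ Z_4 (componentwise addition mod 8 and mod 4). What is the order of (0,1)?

The order of (0,1) in Z_8 × Z_4 is lcm(ord(0) in Z_8, ord(1) in Z_4).
ord(0) = 1 and ord(1) = 4, so |⟨(0,1)⟩| = lcm(1, 4) = 4.

4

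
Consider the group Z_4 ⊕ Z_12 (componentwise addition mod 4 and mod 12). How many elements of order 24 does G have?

0

An element (a,b) has order lcm(ord(a), ord(b)); count pairs with lcm equal to 24.
Enumerating gives 0 such elements.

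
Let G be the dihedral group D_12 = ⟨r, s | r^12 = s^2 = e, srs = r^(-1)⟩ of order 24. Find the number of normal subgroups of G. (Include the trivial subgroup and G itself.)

9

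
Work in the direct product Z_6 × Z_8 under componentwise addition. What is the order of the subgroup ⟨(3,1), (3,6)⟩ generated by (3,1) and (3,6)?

|⟨(3,1)⟩| = 8 and |⟨(3,6)⟩| = 4, so |H| is a multiple of lcm(8, 4) = 8 and divides |G| = 48.
Closing under the operation: H = {(0,0), (0,1), (0,2), (0,3), (0,4), (0,5), (0,6), (0,7), (3,0), (3,1), (3,2), (3,3), (3,4), (3,5), (3,6), (3,7)}, so |H| = 16.

16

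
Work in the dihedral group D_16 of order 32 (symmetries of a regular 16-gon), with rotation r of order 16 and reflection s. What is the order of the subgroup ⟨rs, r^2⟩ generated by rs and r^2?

16

|⟨rs⟩| = 2 and |⟨r^2⟩| = 8, so |H| is a multiple of lcm(2, 8) = 8 and divides |G| = 32.
Closing under the operation: H = {e, r^2, r^4, r^6, r^8, r^10, r^12, r^14, rs, r^3s, r^5s, r^7s, r^9s, r^11s, r^13s, r^15s}, so |H| = 16.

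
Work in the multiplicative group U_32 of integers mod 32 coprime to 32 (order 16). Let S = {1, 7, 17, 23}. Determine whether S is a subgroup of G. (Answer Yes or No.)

|S| = 4 divides |G| = 16, consistent with Lagrange.
S contains the identity, every element's inverse is in S, and S is closed under ·: it is a subgroup.
In fact S = ⟨23⟩.

Yes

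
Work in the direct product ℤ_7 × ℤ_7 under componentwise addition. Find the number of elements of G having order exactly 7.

48

An element (a,b) has order lcm(ord(a), ord(b)); count pairs with lcm equal to 7.
Enumerating gives 48 such elements.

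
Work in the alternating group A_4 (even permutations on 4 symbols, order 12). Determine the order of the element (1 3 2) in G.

Computing powers of (1 3 2): the smallest k with ((1 3 2))^k = e is k = 3.

3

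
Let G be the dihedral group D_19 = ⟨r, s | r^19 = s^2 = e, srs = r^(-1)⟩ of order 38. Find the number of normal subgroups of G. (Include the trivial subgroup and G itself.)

G has 22 subgroups. Checking conjugation-invariance by order — order 1: 1/1 normal; order 2: 0/19 normal; order 19: 1/1 normal; order 38: 1/1 normal.
Total normal subgroups: 3.

3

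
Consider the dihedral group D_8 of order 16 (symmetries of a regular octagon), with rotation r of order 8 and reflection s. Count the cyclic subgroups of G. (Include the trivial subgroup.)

12

A cyclic subgroup of order d is generated by each of its φ(d) elements of order d, so the cyclic subgroups of order d number (#elements of order d)/φ(d).
Cyclic subgroups by order — order 1: 1; order 2: 9; order 4: 1; order 8: 1.
Total: 12.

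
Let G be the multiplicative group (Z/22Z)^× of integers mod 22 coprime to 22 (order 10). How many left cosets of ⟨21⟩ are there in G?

|⟨21⟩| = 2 and |G| = 10.
By Lagrange, [G : H] = |G|/|H| = 10/2 = 5.

5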